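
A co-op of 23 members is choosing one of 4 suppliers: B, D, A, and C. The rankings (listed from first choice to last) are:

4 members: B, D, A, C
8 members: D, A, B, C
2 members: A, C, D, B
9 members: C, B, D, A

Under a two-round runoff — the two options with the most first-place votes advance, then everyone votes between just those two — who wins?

D

Round 1 first-place votes: B 4, D 8, A 2, C 9.
C and D advance.
Runoff: C is preferred to D by 11 voters; D by 12.
D wins the runoff.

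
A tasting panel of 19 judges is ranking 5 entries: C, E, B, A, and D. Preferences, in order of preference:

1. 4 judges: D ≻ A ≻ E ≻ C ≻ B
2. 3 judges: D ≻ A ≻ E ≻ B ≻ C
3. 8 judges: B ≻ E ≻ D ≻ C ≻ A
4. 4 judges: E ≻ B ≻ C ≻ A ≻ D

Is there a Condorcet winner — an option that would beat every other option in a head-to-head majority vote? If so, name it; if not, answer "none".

E vs C: 19–0 for E.
E vs B: 11–8 for E.
E vs A: 12–7 for E.
E vs D: 12–7 for E.
E beats every other option head-to-head.

E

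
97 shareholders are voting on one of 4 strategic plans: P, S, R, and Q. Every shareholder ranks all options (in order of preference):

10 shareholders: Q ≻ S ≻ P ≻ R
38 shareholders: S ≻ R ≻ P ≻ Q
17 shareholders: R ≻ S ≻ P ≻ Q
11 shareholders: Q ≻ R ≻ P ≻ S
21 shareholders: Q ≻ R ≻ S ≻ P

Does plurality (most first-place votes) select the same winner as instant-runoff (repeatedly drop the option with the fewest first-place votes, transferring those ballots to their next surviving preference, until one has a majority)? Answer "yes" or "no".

Plurality — first-place votes: P 0, S 38, R 17, Q 42. Winner: Q.
Instant-runoff — R1 P 0, S 38, R 17, Q 42 (P out); R2 S 38, R 17, Q 42 (R out); R3 S 55, Q 42 (S winner). Winner: S.
The two methods disagree.

no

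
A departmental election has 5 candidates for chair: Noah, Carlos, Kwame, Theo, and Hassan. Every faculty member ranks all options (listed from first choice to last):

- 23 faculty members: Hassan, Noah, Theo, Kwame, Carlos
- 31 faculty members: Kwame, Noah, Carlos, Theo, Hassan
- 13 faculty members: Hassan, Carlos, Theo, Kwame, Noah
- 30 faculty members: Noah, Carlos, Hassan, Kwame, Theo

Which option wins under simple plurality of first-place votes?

Hassan

First-place votes: Noah 30, Carlos 0, Kwame 31, Theo 0, Hassan 36.
Hassan has the most first-place votes.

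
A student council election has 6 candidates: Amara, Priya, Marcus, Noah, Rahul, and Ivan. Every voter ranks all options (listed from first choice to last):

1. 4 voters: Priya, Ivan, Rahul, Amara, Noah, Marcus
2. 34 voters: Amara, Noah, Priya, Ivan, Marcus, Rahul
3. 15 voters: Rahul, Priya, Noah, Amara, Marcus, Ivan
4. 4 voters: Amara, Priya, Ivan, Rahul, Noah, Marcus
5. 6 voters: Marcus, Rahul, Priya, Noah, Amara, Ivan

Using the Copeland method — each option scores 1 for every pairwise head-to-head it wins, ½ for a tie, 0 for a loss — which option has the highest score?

Amara

Amara: beats Priya, Marcus, Noah, Rahul, and Ivan → score 5.
Priya: beats Marcus, Rahul, and Ivan; loses to Amara and Noah → score 3.
Marcus: beats Rahul; loses to Amara, Priya, Noah, and Ivan → score 1.
Noah: beats Priya, Marcus, Rahul, and Ivan; loses to Amara → score 4.
Rahul: loses to Amara, Priya, Marcus, Noah, and Ivan → score 0.
Ivan: beats Marcus and Rahul; loses to Amara, Priya, and Noah → score 2.
Amara has the best pairwise record.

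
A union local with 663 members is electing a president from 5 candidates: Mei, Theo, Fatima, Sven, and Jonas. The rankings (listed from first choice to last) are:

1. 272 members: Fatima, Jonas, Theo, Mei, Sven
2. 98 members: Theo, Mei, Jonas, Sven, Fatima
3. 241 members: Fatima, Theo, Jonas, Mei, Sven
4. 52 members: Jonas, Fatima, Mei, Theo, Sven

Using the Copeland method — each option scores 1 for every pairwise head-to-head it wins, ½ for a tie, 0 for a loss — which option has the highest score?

Mei: beats Sven; loses to Theo, Fatima, and Jonas → score 1.
Theo: beats Mei, Sven, and Jonas; loses to Fatima → score 3.
Fatima: beats Mei, Theo, Sven, and Jonas → score 4.
Sven: loses to Mei, Theo, Fatima, and Jonas → score 0.
Jonas: beats Mei and Sven; loses to Theo and Fatima → score 2.
Fatima has the best pairwise record.

Fatima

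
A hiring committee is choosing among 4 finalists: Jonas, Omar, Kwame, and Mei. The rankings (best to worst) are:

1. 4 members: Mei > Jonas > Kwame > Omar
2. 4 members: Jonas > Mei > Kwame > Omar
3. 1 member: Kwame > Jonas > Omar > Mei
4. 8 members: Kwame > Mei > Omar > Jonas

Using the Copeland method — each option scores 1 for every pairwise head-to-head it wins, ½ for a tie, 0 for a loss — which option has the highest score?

Jonas: beats Omar; loses to Kwame and Mei → score 1.
Omar: loses to Jonas, Kwame, and Mei → score 0.
Kwame: beats Jonas, Omar, and Mei → score 3.
Mei: beats Jonas and Omar; loses to Kwame → score 2.
Kwame has the best pairwise record.

Kwame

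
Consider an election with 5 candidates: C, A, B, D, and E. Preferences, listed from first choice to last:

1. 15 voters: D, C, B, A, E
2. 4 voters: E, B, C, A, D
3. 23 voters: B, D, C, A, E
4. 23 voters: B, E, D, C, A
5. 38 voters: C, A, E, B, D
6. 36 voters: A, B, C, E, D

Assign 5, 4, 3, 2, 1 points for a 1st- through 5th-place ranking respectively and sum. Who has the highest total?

C: 15·4 + 4·3 + 23·3 + 23·2 + 38·5 + 36·3 = 485
A: 15·2 + 4·2 + 23·2 + 23·1 + 38·4 + 36·5 = 439
B: 15·3 + 4·4 + 23·5 + 23·5 + 38·2 + 36·4 = 511
D: 15·5 + 4·1 + 23·4 + 23·3 + 38·1 + 36·1 = 314
E: 15·1 + 4·5 + 23·1 + 23·4 + 38·3 + 36·2 = 336
B has the highest Borda score (511).

B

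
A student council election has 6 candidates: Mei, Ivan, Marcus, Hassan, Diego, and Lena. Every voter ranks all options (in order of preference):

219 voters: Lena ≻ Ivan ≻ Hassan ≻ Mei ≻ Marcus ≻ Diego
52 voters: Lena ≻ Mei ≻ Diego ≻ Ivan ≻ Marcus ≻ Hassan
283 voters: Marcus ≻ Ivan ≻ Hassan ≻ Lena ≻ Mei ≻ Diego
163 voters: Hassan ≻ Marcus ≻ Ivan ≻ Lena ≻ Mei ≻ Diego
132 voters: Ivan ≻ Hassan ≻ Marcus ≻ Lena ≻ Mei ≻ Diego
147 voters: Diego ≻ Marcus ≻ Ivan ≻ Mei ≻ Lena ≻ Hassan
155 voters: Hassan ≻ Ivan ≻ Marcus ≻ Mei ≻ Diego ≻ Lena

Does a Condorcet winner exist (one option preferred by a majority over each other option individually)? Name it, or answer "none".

Checking pairwise contests:
Ivan beats Mei 1099–52.
Marcus beats Ivan 593–558.
Hassan beats Marcus 669–482.
Ivan beats Hassan 833–318.
Mei beats Diego 1004–147.
Ivan beats Lena 880–271.
Every option loses at least one head-to-head, so there is no Condorcet winner.

none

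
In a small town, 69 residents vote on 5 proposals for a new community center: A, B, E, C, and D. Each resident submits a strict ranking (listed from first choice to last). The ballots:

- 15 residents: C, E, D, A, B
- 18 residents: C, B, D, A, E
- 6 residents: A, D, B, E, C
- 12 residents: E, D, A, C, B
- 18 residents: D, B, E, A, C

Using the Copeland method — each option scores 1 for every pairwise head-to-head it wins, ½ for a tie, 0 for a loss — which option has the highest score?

D

A: beats C; loses to B, E, and D → score 1.
B: beats A and E; loses to C and D → score 2.
E: beats A and C; loses to B and D → score 2.
C: beats B; loses to A, E, and D → score 1.
D: beats A, B, E, and C → score 4.
D has the best pairwise record.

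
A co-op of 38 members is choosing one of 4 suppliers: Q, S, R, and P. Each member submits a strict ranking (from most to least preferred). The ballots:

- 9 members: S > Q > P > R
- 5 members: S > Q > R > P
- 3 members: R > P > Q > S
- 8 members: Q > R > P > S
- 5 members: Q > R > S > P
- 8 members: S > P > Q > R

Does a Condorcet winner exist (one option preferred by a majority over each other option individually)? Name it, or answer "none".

S

S vs Q: 22–16 for S.
S vs R: 22–16 for S.
S vs P: 27–11 for S.
S beats every other option head-to-head.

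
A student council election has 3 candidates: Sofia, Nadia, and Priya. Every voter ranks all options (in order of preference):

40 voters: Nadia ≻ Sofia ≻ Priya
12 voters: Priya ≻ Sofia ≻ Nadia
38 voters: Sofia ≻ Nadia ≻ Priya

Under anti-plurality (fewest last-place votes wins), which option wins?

Sofia

Last-place votes: Sofia 0, Nadia 12, Priya 78.
Sofia is ranked last by the fewest voters, so Sofia wins.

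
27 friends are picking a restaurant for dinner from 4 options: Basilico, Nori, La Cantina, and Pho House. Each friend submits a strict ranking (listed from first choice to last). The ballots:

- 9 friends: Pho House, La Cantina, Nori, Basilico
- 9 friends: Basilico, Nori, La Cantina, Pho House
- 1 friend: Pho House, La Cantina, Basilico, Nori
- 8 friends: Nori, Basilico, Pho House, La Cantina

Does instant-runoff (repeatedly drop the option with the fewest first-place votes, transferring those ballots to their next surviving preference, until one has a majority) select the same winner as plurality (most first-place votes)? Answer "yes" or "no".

Instant-runoff — R1 Basilico 9, Nori 8, La Cantina 0, Pho House 10 (La Cantina out); R2 Basilico 9, Nori 8, Pho House 10 (Nori out); R3 Basilico 17, Pho House 10 (Basilico winner). Winner: Basilico.
Plurality — first-place votes: Basilico 9, Nori 8, La Cantina 0, Pho House 10. Winner: Pho House.
The two methods disagree.

no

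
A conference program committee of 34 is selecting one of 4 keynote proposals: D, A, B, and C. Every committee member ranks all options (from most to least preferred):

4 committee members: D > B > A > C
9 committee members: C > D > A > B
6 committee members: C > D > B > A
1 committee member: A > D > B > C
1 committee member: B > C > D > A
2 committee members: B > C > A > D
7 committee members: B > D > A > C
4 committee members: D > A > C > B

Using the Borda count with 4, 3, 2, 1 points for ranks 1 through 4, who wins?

D: 4·4 + 9·3 + 6·3 + 1·3 + 1·2 + 2·1 + 7·3 + 4·4 = 105
A: 4·2 + 9·2 + 6·1 + 1·4 + 1·1 + 2·2 + 7·2 + 4·3 = 67
B: 4·3 + 9·1 + 6·2 + 1·2 + 1·4 + 2·4 + 7·4 + 4·1 = 79
C: 4·1 + 9·4 + 6·4 + 1·1 + 1·3 + 2·3 + 7·1 + 4·2 = 89
D has the highest Borda score (105).

D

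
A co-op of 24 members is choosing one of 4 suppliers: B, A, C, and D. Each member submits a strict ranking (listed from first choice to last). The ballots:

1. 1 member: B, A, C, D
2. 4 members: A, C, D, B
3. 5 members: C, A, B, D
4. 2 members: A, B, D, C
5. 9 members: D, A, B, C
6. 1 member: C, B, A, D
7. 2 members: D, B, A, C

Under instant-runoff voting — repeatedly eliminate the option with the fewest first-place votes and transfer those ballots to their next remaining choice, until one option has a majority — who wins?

A

Round 1: B 1, A 6, C 6, D 11. Eliminate B.
Round 2: A 7, C 6, D 11. Eliminate C.
Round 3: A 13, D 11. A has a majority.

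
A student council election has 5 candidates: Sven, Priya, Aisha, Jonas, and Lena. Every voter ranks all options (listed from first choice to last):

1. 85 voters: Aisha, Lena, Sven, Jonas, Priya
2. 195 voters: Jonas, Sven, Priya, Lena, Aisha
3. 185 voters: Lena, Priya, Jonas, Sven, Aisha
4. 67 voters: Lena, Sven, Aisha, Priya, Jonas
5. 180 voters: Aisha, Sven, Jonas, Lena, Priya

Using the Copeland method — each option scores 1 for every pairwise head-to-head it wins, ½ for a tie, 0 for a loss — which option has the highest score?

Jonas

Sven: beats Priya, Aisha, and Lena; loses to Jonas → score 3.
Priya: beats Aisha; loses to Sven, Jonas, and Lena → score 1.
Aisha: loses to Sven, Priya, Jonas, and Lena → score 0.
Jonas: beats Sven, Priya, Aisha, and Lena → score 4.
Lena: beats Priya and Aisha; loses to Sven and Jonas → score 2.
Jonas has the best pairwise record.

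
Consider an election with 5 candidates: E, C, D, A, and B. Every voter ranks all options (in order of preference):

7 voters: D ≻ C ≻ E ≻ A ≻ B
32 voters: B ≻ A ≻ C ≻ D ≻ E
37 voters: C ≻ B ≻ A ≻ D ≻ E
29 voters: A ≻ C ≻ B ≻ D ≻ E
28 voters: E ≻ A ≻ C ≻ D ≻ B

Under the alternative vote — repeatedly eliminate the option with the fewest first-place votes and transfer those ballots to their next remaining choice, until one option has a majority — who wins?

Round 1: E 28, C 37, D 7, A 29, B 32. Eliminate D.
Round 2: E 28, C 44, A 29, B 32. Eliminate E.
Round 3: C 44, A 57, B 32. Eliminate B.
Round 4: C 44, A 89. A has a majority.

A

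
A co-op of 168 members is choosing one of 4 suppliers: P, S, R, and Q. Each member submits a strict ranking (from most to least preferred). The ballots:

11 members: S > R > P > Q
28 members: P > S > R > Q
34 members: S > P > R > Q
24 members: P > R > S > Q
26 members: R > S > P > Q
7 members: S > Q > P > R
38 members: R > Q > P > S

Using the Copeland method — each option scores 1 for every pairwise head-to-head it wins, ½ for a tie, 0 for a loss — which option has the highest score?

P: beats S, R, and Q → score 3.
S: beats Q; loses to P and R → score 1.
R: beats S and Q; loses to P → score 2.
Q: loses to P, S, and R → score 0.
P has the best pairwise record.

P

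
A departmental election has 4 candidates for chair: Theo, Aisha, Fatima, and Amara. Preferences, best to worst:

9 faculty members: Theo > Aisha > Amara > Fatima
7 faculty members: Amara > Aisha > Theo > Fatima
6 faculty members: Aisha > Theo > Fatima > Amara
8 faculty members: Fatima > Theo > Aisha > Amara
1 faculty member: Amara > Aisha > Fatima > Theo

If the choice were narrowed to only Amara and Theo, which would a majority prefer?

Theo

Voters preferring Amara to Theo: 8; preferring Theo to Amara: 23.
Theo wins the head-to-head.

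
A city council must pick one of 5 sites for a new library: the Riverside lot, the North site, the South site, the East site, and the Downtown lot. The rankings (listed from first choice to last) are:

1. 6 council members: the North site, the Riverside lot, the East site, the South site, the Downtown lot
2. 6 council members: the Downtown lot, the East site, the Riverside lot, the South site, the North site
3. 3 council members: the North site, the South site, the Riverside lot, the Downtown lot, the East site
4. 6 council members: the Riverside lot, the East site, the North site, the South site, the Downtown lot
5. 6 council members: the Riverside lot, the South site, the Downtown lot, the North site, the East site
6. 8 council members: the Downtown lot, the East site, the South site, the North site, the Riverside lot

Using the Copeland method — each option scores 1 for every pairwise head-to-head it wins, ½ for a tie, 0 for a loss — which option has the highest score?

the Riverside lot

the Riverside lot: beats the North site, the South site, the East site, and the Downtown lot → score 4.
the North site: loses to the Riverside lot, the South site, the East site, and the Downtown lot → score 0.
the South site: beats the North site and the Downtown lot; loses to the Riverside lot and the East site → score 2.
the East site: beats the North site and the South site; loses to the Riverside lot and the Downtown lot → score 2.
the Downtown lot: beats the North site and the East site; loses to the Riverside lot and the South site → score 2.
the Riverside lot has the best pairwise record.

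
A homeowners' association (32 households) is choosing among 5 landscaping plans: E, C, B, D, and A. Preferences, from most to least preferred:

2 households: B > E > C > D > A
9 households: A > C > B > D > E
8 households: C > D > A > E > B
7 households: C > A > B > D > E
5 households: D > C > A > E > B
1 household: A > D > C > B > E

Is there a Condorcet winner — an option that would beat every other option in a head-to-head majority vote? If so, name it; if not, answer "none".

C vs E: 30–2 for C.
C vs B: 30–2 for C.
C vs D: 26–6 for C.
C vs A: 22–10 for C.
C beats every other option head-to-head.

C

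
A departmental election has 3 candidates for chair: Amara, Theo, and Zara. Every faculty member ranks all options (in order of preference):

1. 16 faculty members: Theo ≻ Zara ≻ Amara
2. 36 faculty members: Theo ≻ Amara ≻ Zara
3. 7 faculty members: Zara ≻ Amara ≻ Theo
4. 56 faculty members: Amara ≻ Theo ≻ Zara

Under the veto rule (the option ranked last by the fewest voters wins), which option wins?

Last-place votes: Amara 16, Theo 7, Zara 92.
Theo is ranked last by the fewest voters, so Theo wins.

Theo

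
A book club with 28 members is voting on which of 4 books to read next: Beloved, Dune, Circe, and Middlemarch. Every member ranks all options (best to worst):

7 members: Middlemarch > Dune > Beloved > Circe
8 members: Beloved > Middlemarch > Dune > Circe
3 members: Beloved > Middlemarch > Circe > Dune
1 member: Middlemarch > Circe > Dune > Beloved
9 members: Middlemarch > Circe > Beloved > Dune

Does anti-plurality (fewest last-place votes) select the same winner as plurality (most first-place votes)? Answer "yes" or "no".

yes

Anti-plurality — last-place votes: Beloved 1, Dune 12, Circe 15, Middlemarch 0. Winner: Middlemarch.
Plurality — first-place votes: Beloved 11, Dune 0, Circe 0, Middlemarch 17. Winner: Middlemarch.
The two methods agree.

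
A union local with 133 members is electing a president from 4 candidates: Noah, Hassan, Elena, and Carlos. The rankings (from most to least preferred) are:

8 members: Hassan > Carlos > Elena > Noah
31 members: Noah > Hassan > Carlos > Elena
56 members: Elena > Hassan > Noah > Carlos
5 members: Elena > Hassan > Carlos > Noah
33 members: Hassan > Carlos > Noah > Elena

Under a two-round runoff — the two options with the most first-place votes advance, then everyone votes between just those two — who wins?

Round 1 first-place votes: Noah 31, Hassan 41, Elena 61, Carlos 0.
Elena and Hassan advance.
Runoff: Elena is preferred to Hassan by 61 voters; Hassan by 72.
Hassan wins the runoff.

Hassan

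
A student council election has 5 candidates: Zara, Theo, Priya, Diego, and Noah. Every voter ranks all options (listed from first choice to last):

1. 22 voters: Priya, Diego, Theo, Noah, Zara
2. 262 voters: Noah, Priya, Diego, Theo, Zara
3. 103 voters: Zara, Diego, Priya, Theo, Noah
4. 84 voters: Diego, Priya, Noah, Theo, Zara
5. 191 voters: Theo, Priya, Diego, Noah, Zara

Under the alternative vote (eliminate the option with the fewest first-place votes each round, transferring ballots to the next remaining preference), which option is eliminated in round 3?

Theo

Round 1: Zara 103, Theo 191, Priya 22, Diego 84, Noah 262. Eliminate Priya.
Round 2: Zara 103, Theo 191, Diego 106, Noah 262. Eliminate Zara.
Round 3: Theo 191, Diego 209, Noah 262. Eliminate Theo.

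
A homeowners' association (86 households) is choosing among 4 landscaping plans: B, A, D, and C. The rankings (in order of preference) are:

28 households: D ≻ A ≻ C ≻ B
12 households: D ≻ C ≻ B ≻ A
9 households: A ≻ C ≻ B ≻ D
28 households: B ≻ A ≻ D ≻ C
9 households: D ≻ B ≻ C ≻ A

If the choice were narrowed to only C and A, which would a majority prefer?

Voters preferring C to A: 21; preferring A to C: 65.
A wins the head-to-head.

A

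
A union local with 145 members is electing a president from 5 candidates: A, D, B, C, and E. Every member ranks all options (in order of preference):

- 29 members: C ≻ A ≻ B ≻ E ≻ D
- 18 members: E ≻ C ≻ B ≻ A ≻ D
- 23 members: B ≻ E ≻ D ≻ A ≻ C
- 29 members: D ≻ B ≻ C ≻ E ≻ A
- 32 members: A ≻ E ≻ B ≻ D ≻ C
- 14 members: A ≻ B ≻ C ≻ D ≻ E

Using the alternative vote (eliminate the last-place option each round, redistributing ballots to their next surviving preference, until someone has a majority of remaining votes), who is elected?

D

Round 1: A 46, D 29, B 23, C 29, E 18. Eliminate E.
Round 2: A 46, D 29, B 23, C 47. Eliminate B.
Round 3: A 46, D 52, C 47. Eliminate A.
Round 4: D 84, C 61. D has a majority.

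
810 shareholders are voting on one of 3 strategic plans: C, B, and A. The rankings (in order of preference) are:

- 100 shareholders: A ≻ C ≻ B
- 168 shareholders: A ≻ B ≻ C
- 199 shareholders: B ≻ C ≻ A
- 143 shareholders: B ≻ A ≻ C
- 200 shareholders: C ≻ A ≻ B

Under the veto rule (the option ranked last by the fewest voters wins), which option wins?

Last-place votes: C 311, B 300, A 199.
A is ranked last by the fewest voters, so A wins.

A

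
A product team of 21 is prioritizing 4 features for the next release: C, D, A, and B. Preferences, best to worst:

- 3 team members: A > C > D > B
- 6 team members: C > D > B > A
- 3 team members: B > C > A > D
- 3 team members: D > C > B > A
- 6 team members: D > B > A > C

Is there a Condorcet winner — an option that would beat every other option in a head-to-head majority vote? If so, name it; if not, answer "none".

C vs D: 12–9 for C.
C vs A: 12–9 for C.
C vs B: 12–9 for C.
C beats every other option head-to-head.

C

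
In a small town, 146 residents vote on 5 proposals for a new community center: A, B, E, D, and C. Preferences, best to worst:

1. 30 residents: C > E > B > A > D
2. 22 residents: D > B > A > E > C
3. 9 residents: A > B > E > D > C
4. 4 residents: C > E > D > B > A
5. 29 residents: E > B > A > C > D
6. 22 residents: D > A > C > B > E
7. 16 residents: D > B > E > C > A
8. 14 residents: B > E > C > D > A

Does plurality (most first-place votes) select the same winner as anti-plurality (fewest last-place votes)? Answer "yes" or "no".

no

Plurality — first-place votes: A 9, B 14, E 29, D 60, C 34. Winner: D.
Anti-plurality — last-place votes: A 34, B 0, E 22, D 59, C 31. Winner: B.
The two methods disagree.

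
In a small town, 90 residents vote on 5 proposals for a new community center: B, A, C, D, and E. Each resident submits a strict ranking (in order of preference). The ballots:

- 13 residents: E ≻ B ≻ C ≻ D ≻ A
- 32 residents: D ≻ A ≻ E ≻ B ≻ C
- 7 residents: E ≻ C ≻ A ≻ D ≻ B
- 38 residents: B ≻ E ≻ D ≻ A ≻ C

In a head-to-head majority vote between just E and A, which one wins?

E

Voters preferring E to A: 58; preferring A to E: 32.
E wins the head-to-head.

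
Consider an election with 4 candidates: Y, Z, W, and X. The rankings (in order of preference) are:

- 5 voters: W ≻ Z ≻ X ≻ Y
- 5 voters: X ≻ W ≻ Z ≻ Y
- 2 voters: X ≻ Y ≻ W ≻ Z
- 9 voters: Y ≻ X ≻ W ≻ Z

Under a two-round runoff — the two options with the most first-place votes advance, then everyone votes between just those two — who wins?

Round 1 first-place votes: Y 9, Z 0, W 5, X 7.
Y and X advance.
Runoff: Y is preferred to X by 9 voters; X by 12.
X wins the runoff.

X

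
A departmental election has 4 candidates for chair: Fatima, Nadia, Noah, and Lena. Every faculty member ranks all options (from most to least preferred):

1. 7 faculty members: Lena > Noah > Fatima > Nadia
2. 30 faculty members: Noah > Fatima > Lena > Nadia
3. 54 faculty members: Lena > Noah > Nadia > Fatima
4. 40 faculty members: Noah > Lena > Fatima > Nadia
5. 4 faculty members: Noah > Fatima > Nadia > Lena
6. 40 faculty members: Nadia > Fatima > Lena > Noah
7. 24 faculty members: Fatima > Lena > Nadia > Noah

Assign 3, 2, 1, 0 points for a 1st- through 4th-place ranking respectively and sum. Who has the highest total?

Fatima: 7·1 + 30·2 + 54·0 + 40·1 + 4·2 + 40·2 + 24·3 = 267
Nadia: 7·0 + 30·0 + 54·1 + 40·0 + 4·1 + 40·3 + 24·1 = 202
Noah: 7·2 + 30·3 + 54·2 + 40·3 + 4·3 + 40·0 + 24·0 = 344
Lena: 7·3 + 30·1 + 54·3 + 40·2 + 4·0 + 40·1 + 24·2 = 381
Lena has the highest Borda score (381).

Lena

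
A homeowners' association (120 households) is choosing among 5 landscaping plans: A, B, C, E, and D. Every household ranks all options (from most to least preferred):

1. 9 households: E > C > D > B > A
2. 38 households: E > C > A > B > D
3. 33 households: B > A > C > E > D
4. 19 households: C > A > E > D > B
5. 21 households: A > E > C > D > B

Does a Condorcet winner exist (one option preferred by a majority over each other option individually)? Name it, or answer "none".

Checking pairwise contests:
C beats A 66–54.
A beats B 78–42.
E beats C 68–52.
A beats E 73–47.
A beats D 111–9.
Every option loses at least one head-to-head, so there is no Condorcet winner.

none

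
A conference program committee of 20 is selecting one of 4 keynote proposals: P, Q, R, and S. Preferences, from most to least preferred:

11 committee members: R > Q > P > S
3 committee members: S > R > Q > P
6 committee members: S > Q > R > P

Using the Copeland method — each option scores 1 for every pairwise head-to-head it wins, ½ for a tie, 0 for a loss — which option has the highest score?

P: beats S; loses to Q and R → score 1.
Q: beats P and S; loses to R → score 2.
R: beats P, Q, and S → score 3.
S: loses to P, Q, and R → score 0.
R has the best pairwise record.

R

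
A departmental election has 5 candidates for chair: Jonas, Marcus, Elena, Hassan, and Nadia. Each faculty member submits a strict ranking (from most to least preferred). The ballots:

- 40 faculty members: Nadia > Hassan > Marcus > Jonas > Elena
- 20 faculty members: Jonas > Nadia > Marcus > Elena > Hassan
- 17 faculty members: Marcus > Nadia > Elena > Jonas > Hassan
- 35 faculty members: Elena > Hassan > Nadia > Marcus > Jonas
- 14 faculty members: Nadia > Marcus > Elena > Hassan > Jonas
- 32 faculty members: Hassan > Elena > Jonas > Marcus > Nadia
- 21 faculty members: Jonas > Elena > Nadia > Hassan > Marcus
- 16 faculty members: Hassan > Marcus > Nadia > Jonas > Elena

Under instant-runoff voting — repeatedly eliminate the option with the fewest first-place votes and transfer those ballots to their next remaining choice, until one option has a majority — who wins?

Nadia

Round 1: Jonas 41, Marcus 17, Elena 35, Hassan 48, Nadia 54. Eliminate Marcus.
Round 2: Jonas 41, Elena 35, Hassan 48, Nadia 71. Eliminate Elena.
Round 3: Jonas 41, Hassan 83, Nadia 71. Eliminate Jonas.
Round 4: Hassan 83, Nadia 112. Nadia has a majority.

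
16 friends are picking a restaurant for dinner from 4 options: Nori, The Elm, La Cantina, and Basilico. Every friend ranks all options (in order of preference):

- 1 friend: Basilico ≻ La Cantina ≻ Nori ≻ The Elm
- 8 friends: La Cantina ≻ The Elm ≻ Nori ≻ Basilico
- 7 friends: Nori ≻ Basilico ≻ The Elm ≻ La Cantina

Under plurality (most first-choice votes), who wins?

First-place votes: Nori 7, The Elm 0, La Cantina 8, Basilico 1.
La Cantina has the most first-place votes.

La Cantina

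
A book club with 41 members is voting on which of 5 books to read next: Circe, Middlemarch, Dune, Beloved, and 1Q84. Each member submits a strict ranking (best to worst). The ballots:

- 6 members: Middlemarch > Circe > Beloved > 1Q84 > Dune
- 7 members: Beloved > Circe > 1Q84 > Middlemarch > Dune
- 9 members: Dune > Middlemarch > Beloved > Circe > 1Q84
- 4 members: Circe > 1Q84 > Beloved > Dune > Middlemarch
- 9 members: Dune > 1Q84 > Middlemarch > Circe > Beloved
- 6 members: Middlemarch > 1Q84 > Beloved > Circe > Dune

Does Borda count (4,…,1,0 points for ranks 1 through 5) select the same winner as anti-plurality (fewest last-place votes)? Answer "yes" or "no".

no

Borda — scores: Circe 79, Middlemarch 100, Dune 76, Beloved 78, 1Q84 77. Winner: Middlemarch.
Anti-plurality — last-place votes: Circe 0, Middlemarch 4, Dune 19, Beloved 9, 1Q84 9. Winner: Circe.
The two methods disagree.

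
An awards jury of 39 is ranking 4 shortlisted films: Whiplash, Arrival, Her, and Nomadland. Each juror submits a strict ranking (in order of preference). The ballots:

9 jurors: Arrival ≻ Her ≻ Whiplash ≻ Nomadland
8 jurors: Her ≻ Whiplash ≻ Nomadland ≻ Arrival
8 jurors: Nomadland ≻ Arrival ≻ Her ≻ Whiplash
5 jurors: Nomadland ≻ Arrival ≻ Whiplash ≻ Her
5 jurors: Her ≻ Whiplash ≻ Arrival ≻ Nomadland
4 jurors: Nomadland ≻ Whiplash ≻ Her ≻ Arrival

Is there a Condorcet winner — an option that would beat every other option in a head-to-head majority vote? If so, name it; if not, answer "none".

Checking pairwise contests:
Arrival beats Whiplash 22–17.
Nomadland beats Arrival 25–14.
Arrival beats Her 22–17.
Whiplash beats Nomadland 22–17.
Every option loses at least one head-to-head, so there is no Condorcet winner.

none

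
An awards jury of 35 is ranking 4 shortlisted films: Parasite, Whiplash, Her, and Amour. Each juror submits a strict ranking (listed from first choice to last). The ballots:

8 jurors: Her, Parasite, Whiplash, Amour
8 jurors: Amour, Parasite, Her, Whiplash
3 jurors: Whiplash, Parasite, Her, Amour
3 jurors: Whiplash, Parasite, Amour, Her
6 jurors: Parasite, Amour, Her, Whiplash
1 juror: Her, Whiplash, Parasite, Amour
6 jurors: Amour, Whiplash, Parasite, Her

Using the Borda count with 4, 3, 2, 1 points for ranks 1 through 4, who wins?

Parasite: 8·3 + 8·3 + 3·3 + 3·3 + 6·4 + 1·2 + 6·2 = 104
Whiplash: 8·2 + 8·1 + 3·4 + 3·4 + 6·1 + 1·3 + 6·3 = 75
Her: 8·4 + 8·2 + 3·2 + 3·1 + 6·2 + 1·4 + 6·1 = 79
Amour: 8·1 + 8·4 + 3·1 + 3·2 + 6·3 + 1·1 + 6·4 = 92
Parasite has the highest Borda score (104).

Parasite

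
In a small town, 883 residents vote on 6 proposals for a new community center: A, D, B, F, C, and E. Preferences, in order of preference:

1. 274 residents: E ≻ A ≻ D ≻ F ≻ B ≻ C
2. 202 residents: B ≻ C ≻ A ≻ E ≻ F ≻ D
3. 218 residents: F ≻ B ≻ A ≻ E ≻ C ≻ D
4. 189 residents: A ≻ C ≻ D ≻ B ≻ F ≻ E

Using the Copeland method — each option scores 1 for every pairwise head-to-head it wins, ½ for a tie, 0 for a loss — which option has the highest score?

A: beats D, B, F, C, and E → score 5.
D: beats B and F; loses to A, C, and E → score 2.
B: beats C and E; loses to A, D, and F → score 2.
F: beats B and C; loses to A, D, and E → score 2.
C: beats D; loses to A, B, F, and E → score 1.
E: beats D, F, and C; loses to A and B → score 3.
A has the best pairwise record.

A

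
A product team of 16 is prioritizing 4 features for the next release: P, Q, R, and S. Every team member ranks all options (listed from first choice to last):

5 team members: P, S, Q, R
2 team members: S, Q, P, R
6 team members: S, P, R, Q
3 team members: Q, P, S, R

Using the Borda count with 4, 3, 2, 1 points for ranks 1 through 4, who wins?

P: 5·4 + 2·2 + 6·3 + 3·3 = 51
Q: 5·2 + 2·3 + 6·1 + 3·4 = 34
R: 5·1 + 2·1 + 6·2 + 3·1 = 22
S: 5·3 + 2·4 + 6·4 + 3·2 = 53
S has the highest Borda score (53).

S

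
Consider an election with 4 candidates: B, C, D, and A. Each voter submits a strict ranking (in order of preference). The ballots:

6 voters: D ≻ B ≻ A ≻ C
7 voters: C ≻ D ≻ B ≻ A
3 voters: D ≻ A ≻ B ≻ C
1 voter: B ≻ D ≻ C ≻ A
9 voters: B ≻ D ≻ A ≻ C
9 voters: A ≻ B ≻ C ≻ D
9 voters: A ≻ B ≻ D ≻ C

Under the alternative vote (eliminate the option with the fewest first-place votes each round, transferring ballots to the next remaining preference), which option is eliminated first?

Round 1: B 10, C 7, D 9, A 18. Eliminate C.

C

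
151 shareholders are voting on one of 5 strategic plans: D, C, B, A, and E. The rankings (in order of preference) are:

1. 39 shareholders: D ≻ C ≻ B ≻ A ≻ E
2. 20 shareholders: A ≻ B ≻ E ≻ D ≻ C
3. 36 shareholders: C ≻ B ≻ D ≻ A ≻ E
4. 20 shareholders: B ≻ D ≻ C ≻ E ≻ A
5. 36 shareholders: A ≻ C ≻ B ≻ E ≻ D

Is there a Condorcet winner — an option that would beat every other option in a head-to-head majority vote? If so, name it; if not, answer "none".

Checking pairwise contests:
B beats D 112–39.
D beats C 79–72.
C beats B 111–40.
D beats A 95–56.
D beats E 95–56.
Every option loses at least one head-to-head, so there is no Condorcet winner.

none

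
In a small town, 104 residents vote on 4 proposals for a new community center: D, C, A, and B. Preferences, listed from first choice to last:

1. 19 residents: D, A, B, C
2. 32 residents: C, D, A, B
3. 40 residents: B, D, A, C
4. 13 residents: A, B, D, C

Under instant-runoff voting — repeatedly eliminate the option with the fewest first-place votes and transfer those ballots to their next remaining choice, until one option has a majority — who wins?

B

Round 1: D 19, C 32, A 13, B 40. Eliminate A.
Round 2: D 19, C 32, B 53. B has a majority.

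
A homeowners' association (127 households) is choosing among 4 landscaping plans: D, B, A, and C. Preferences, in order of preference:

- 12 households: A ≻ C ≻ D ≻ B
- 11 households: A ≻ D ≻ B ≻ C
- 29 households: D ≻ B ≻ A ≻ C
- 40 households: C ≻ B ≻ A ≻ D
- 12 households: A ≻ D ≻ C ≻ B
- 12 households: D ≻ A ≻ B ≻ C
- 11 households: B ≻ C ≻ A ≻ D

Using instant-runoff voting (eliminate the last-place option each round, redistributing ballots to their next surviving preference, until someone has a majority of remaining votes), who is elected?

Round 1: D 41, B 11, A 35, C 40. Eliminate B.
Round 2: D 41, A 35, C 51. Eliminate A.
Round 3: D 64, C 63. D has a majority.

D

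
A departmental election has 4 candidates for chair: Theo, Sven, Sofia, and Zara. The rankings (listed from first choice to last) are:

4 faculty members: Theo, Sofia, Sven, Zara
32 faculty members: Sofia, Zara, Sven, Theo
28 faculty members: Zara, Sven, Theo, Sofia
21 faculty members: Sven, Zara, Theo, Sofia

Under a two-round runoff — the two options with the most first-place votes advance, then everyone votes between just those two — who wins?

Zara

Round 1 first-place votes: Theo 4, Sven 21, Sofia 32, Zara 28.
Sofia and Zara advance.
Runoff: Sofia is preferred to Zara by 36 voters; Zara by 49.
Zara wins the runoff.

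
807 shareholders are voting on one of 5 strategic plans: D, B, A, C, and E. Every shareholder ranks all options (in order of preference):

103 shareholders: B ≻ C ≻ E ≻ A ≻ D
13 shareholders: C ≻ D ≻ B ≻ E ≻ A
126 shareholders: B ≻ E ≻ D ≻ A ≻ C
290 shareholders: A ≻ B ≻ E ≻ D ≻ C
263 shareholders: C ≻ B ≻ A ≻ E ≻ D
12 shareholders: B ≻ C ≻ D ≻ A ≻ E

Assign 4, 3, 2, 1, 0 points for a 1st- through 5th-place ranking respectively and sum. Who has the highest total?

B

D: 103·0 + 13·3 + 126·2 + 290·1 + 263·0 + 12·2 = 605
B: 103·4 + 13·2 + 126·4 + 290·3 + 263·3 + 12·4 = 2649
A: 103·1 + 13·0 + 126·1 + 290·4 + 263·2 + 12·1 = 1927
C: 103·3 + 13·4 + 126·0 + 290·0 + 263·4 + 12·3 = 1449
E: 103·2 + 13·1 + 126·3 + 290·2 + 263·1 + 12·0 = 1440
B has the highest Borda score (2649).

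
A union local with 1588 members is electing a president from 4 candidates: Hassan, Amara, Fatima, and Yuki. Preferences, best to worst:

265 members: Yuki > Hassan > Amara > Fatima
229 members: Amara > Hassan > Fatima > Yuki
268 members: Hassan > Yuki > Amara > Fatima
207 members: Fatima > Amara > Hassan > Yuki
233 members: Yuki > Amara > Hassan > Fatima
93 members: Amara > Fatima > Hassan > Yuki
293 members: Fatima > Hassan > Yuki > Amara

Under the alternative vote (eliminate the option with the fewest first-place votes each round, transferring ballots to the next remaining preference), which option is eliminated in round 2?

Amara

Round 1: Hassan 268, Amara 322, Fatima 500, Yuki 498. Eliminate Hassan.
Round 2: Amara 322, Fatima 500, Yuki 766. Eliminate Amara.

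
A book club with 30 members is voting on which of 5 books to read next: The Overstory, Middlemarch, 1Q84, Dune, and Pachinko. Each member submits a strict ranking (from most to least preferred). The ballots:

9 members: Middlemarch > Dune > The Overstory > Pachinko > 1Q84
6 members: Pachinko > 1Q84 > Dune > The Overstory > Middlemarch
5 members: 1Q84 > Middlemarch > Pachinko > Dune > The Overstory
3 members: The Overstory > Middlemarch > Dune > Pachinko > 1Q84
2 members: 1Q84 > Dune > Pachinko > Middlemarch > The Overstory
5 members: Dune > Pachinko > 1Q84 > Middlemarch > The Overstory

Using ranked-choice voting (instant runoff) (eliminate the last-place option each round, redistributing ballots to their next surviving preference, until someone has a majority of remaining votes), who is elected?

Middlemarch

Round 1: The Overstory 3, Middlemarch 9, 1Q84 7, Dune 5, Pachinko 6. Eliminate The Overstory.
Round 2: Middlemarch 12, 1Q84 7, Dune 5, Pachinko 6. Eliminate Dune.
Round 3: Middlemarch 12, 1Q84 7, Pachinko 11. Eliminate 1Q84.
Round 4: Middlemarch 17, Pachinko 13. Middlemarch has a majority.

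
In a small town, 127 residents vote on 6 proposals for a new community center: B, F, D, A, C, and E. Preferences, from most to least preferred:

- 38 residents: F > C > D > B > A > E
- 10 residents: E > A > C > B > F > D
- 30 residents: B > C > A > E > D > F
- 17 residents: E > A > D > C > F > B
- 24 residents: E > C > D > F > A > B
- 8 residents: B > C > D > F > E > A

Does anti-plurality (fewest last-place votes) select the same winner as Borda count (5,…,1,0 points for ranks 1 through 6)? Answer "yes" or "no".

Anti-plurality — last-place votes: B 41, F 30, D 10, A 8, C 0, E 38. Winner: C.
Borda — scores: B 286, F 281, D 291, A 260, C 464, E 323. Winner: C.
The two methods agree.

yes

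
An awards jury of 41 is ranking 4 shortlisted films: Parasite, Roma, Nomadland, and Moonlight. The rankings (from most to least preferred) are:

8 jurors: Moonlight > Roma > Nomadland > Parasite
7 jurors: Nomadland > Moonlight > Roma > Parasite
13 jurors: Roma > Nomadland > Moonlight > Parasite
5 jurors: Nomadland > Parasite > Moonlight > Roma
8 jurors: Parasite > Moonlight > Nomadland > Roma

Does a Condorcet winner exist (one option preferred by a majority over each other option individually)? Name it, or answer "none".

Checking pairwise contests:
Roma beats Parasite 28–13.
Moonlight beats Roma 28–13.
Roma beats Nomadland 21–20.
Nomadland beats Moonlight 25–16.
Every option loses at least one head-to-head, so there is no Condorcet winner.

none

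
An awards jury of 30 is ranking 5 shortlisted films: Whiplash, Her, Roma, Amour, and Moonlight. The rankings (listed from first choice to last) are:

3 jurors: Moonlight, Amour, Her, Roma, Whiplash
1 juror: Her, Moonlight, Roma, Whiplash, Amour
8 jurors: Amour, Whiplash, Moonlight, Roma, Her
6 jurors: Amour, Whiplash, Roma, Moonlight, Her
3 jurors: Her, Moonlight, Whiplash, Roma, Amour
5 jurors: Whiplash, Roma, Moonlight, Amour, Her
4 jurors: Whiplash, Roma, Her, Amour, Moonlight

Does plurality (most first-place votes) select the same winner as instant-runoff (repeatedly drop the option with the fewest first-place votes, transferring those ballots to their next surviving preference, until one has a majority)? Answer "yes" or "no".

Plurality — first-place votes: Whiplash 9, Her 4, Roma 0, Amour 14, Moonlight 3. Winner: Amour.
Instant-runoff — R1 Whiplash 9, Her 4, Roma 0, Amour 14, Moonlight 3 (Roma out); R2 Whiplash 9, Her 4, Amour 14, Moonlight 3 (Moonlight out); R3 Whiplash 9, Her 4, Amour 17 (Amour winner). Winner: Amour.
The two methods agree.

yes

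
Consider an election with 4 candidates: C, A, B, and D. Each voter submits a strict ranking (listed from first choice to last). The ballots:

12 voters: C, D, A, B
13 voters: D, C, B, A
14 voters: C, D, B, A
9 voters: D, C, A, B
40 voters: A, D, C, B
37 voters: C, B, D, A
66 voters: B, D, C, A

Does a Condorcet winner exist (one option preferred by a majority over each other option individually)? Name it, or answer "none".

Checking pairwise contests:
D beats C 128–63.
C beats A 151–40.
C beats B 125–66.
B beats D 103–88.
Every option loses at least one head-to-head, so there is no Condorcet winner.

none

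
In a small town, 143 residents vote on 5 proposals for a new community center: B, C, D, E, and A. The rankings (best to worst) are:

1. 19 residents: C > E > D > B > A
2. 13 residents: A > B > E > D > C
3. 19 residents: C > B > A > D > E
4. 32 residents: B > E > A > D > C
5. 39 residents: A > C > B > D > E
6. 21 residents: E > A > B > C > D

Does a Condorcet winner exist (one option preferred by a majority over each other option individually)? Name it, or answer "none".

none

Checking pairwise contests:
C beats B 77–66.
A beats C 105–38.
B beats D 124–19.
B beats E 103–40.
E beats A 72–71.
Every option loses at least one head-to-head, so there is no Condorcet winner.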